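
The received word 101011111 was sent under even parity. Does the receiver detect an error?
Sum of received bits: 1+0+1+0+1+1+1+1+1 = 7; 7 mod 2 = 1. Result is 1 ≠ 0 → error detected.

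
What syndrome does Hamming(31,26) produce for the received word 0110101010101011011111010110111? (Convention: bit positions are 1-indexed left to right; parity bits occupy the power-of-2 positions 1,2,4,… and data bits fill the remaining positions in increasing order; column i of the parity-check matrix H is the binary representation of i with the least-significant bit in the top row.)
Syndrome s = H · r^T (mod 2), r = 0110101010101011011111010110111:
  s[0] = (1010101010101010101010101010101)·(0110101010101011011111010110111) mod 2 = 0+0+1+0+1+0+1+0+1+0+1+0+1+0+1+0+0+0+1+0+1+0+0+0+0+0+1+0+1+0+1 mod 2 = 0
  s[1] = (0110011001100110011001100110011)·(0110101010101011011111010110111) mod 2 = 0+1+1+0+0+0+1+0+0+0+1+0+0+0+1+0+0+1+1+0+0+1+0+0+0+1+1+0+0+1+1 mod 2 = 0
  s[2] = (0001111000011110000111100001111)·(0110101010101011011111010110111) mod 2 = 0+0+0+0+1+0+1+0+0+0+0+0+1+0+1+0+0+0+0+1+1+1+0+0+0+0+0+0+1+1+1 mod 2 = 0
  s[3] = (0000000111111110000000011111111)·(0110101010101011011111010110111) mod 2 = 0+0+0+0+0+0+0+0+1+0+1+0+1+0+1+0+0+0+0+0+0+0+0+1+0+1+1+0+1+1+1 mod 2 = 0
  s[4] = (0000000000000001111111111111111)·(0110101010101011011111010110111) mod 2 = 0+0+0+0+0+0+0+0+0+0+0+0+0+0+0+1+0+1+1+1+1+1+0+1+0+1+1+0+1+1+1 mod 2 = 0
Syndrome = 00000
s = 0: no error detected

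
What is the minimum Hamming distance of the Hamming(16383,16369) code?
d_min = 3 (every single-error-correcting Hamming code has d_min = 3).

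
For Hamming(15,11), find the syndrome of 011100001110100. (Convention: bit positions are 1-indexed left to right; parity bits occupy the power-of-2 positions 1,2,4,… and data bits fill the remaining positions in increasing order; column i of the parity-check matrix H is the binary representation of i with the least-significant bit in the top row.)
Syndrome s = H · r^T (mod 2), r = 011100001110100:
  s[0] = (101010101010101)·(011100001110100) mod 2 = 0+0+1+0+0+0+0+0+1+0+1+0+1+0+0 mod 2 = 0
  s[1] = (011001100110011)·(011100001110100) mod 2 = 0+1+1+0+0+0+0+0+0+1+1+0+0+0+0 mod 2 = 0
  s[2] = (000111100001111)·(011100001110100) mod 2 = 0+0+0+1+0+0+0+0+0+0+0+0+1+0+0 mod 2 = 0
  s[3] = (000000011111111)·(011100001110100) mod 2 = 0+0+0+0+0+0+0+0+1+1+1+0+1+0+0 mod 2 = 0
Syndrome = 0000
s = 0: no error detected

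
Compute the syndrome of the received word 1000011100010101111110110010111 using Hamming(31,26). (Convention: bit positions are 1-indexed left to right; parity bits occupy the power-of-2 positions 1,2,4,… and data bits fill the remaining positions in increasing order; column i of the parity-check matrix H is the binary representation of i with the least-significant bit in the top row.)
Syndrome s = H · r^T (mod 2), r = 1000011100010101111110110010111:
  s[0] = (1010101010101010101010101010101)·(1000011100010101111110110010111) mod 2 = 1+0+0+0+0+0+1+0+0+0+0+0+0+0+0+0+1+0+1+0+1+0+1+0+0+0+1+0+1+0+1 mod 2 = 1
  s[1] = (0110011001100110011001100110011)·(1000011100010101111110110010111) mod 2 = 0+0+0+0+0+1+1+0+0+0+0+0+0+1+0+0+0+1+1+0+0+0+1+0+0+0+1+0+0+1+1 mod 2 = 1
  s[2] = (0001111000011110000111100001111)·(1000011100010101111110110010111) mod 2 = 0+0+0+0+0+1+1+0+0+0+0+1+0+1+0+0+0+0+0+1+1+0+1+0+0+0+0+0+1+1+1 mod 2 = 0
  s[3] = (0000000111111110000000011111111)·(1000011100010101111110110010111) mod 2 = 0+0+0+0+0+0+0+1+0+0+0+1+0+1+0+0+0+0+0+0+0+0+0+1+0+0+1+0+1+1+1 mod 2 = 0
  s[4] = (0000000000000001111111111111111)·(1000011100010101111110110010111) mod 2 = 0+0+0+0+0+0+0+0+0+0+0+0+0+0+0+1+1+1+1+1+1+0+1+1+0+0+1+0+1+1+1 mod 2 = 0
Syndrome = 11000
Non-zero syndrome: error at position 3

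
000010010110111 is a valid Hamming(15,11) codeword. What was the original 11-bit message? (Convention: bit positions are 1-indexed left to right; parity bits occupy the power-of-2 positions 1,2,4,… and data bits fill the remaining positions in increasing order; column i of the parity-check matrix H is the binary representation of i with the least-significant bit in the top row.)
Parity bits occupy power-of-2 positions; data bits are at positions {3,5,6,7,9,10,11,12,13,14,15} (1-indexed).
Extract: c[3]=0 c[5]=1 c[6]=0 c[7]=0 c[9]=0 c[10]=1 c[11]=1 c[12]=0 c[13]=1 c[14]=1 c[15]=1
Data = 01000110111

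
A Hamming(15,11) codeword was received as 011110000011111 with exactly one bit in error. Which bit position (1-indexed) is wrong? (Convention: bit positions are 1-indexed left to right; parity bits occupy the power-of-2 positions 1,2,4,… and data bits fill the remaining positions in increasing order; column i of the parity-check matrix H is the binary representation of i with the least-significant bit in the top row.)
Syndrome s = H · r^T (mod 2), r = 011110000011111:
  s[0] = (101010101010101)·(011110000011111) mod 2 = 0+0+1+0+1+0+0+0+0+0+1+0+1+0+1 mod 2 = 1
  s[1] = (011001100110011)·(011110000011111) mod 2 = 0+1+1+0+0+0+0+0+0+0+1+0+0+1+1 mod 2 = 1
  s[2] = (000111100001111)·(011110000011111) mod 2 = 0+0+0+1+1+0+0+0+0+0+0+1+1+1+1 mod 2 = 0
  s[3] = (000000011111111)·(011110000011111) mod 2 = 0+0+0+0+0+0+0+0+0+0+1+1+1+1+1 mod 2 = 1
Syndrome = 1101
Column i of H is the binary representation of i, so the syndrome is the binary index of the flipped bit.
Read s = 1101 with s[0] as LSB: 1·2^0 + 1·2^1 + 0·2^2 + 1·2^3 = 11.
Error is at bit position 11.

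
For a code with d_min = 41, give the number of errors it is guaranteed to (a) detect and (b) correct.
(a) Detection requires d_min ≥ e+1, so e ≤ d_min − 1 = 40.
(b) Correction requires d_min ≥ 2t+1, so t ≤ ⌊(d_min − 1)/2⌋ = ⌊40/2⌋ = 20.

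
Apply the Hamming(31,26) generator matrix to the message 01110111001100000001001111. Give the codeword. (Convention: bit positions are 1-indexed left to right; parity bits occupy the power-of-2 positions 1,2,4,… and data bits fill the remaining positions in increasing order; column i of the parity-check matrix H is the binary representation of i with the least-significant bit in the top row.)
Codeword c = d · G (mod 2), d = 01110111001100000001001111:
  c[0] = d·G[:,0] = (01110111001100000001001111)·(11011010101101010101010101) mod 2 = 0+1+0+1+0+0+1+0+0+0+1+1+0+0+0+0+0+0+0+1+0+0+0+1+0+1 mod 2 = 0
  c[1] = d·G[:,1] = (01110111001100000001001111)·(10110110011011001100110011) mod 2 = 0+0+1+1+0+1+1+0+0+0+1+0+0+0+0+0+0+0+0+0+0+0+0+0+1+1 mod 2 = 1
  c[2] = d·G[:,2] = (01110111001100000001001111)·(10000000000000000000000000) mod 2 = 0+0+0+0+0+0+0+0+0+0+0+0+0+0+0+0+0+0+0+0+0+0+0+0+0+0 mod 2 = 0
  c[3] = d·G[:,3] = (01110111001100000001001111)·(01110001111000111100001111) mod 2 = 0+1+1+1+0+0+0+1+0+0+1+0+0+0+0+0+0+0+0+0+0+0+1+1+1+1 mod 2 = 1
  c[4] = d·G[:,4] = (01110111001100000001001111)·(01000000000000000000000000) mod 2 = 0+1+0+0+0+0+0+0+0+0+0+0+0+0+0+0+0+0+0+0+0+0+0+0+0+0 mod 2 = 1
  c[5] = d·G[:,5] = (01110111001100000001001111)·(00100000000000000000000000) mod 2 = 0+0+1+0+0+0+0+0+0+0+0+0+0+0+0+0+0+0+0+0+0+0+0+0+0+0 mod 2 = 1
  c[6] = d·G[:,6] = (01110111001100000001001111)·(00010000000000000000000000) mod 2 = 0+0+0+1+0+0+0+0+0+0+0+0+0+0+0+0+0+0+0+0+0+0+0+0+0+0 mod 2 = 1
  c[7] = d·G[:,7] = (01110111001100000001001111)·(00001111111000000011111111) mod 2 = 0+0+0+0+0+1+1+1+0+0+1+0+0+0+0+0+0+0+0+1+0+0+1+1+1+1 mod 2 = 1
  c[8] = d·G[:,8] = (01110111001100000001001111)·(00001000000000000000000000) mod 2 = 0+0+0+0+0+0+0+0+0+0+0+0+0+0+0+0+0+0+0+0+0+0+0+0+0+0 mod 2 = 0
  c[9] = d·G[:,9] = (01110111001100000001001111)·(00000100000000000000000000) mod 2 = 0+0+0+0+0+1+0+0+0+0+0+0+0+0+0+0+0+0+0+0+0+0+0+0+0+0 mod 2 = 1
  c[10] = d·G[:,10] = (01110111001100000001001111)·(00000010000000000000000000) mod 2 = 0+0+0+0+0+0+1+0+0+0+0+0+0+0+0+0+0+0+0+0+0+0+0+0+0+0 mod 2 = 1
  c[11] = d·G[:,11] = (01110111001100000001001111)·(00000001000000000000000000) mod 2 = 0+0+0+0+0+0+0+1+0+0+0+0+0+0+0+0+0+0+0+0+0+0+0+0+0+0 mod 2 = 1
  c[12] = d·G[:,12] = (01110111001100000001001111)·(00000000100000000000000000) mod 2 = 0+0+0+0+0+0+0+0+0+0+0+0+0+0+0+0+0+0+0+0+0+0+0+0+0+0 mod 2 = 0
  c[13] = d·G[:,13] = (01110111001100000001001111)·(00000000010000000000000000) mod 2 = 0+0+0+0+0+0+0+0+0+0+0+0+0+0+0+0+0+0+0+0+0+0+0+0+0+0 mod 2 = 0
  c[14] = d·G[:,14] = (01110111001100000001001111)·(00000000001000000000000000) mod 2 = 0+0+0+0+0+0+0+0+0+0+1+0+0+0+0+0+0+0+0+0+0+0+0+0+0+0 mod 2 = 1
  c[15] = d·G[:,15] = (01110111001100000001001111)·(00000000000111111111111111) mod 2 = 0+0+0+0+0+0+0+0+0+0+0+1+0+0+0+0+0+0+0+1+0+0+1+1+1+1 mod 2 = 0
  c[16] = d·G[:,16] = (01110111001100000001001111)·(00000000000100000000000000) mod 2 = 0+0+0+0+0+0+0+0+0+0+0+1+0+0+0+0+0+0+0+0+0+0+0+0+0+0 mod 2 = 1
  c[17] = d·G[:,17] = (01110111001100000001001111)·(00000000000010000000000000) mod 2 = 0+0+0+0+0+0+0+0+0+0+0+0+0+0+0+0+0+0+0+0+0+0+0+0+0+0 mod 2 = 0
  c[18] = d·G[:,18] = (01110111001100000001001111)·(00000000000001000000000000) mod 2 = 0+0+0+0+0+0+0+0+0+0+0+0+0+0+0+0+0+0+0+0+0+0+0+0+0+0 mod 2 = 0
  c[19] = d·G[:,19] = (01110111001100000001001111)·(00000000000000100000000000) mod 2 = 0+0+0+0+0+0+0+0+0+0+0+0+0+0+0+0+0+0+0+0+0+0+0+0+0+0 mod 2 = 0
  c[20] = d·G[:,20] = (01110111001100000001001111)·(00000000000000010000000000) mod 2 = 0+0+0+0+0+0+0+0+0+0+0+0+0+0+0+0+0+0+0+0+0+0+0+0+0+0 mod 2 = 0
  c[21] = d·G[:,21] = (01110111001100000001001111)·(00000000000000001000000000) mod 2 = 0+0+0+0+0+0+0+0+0+0+0+0+0+0+0+0+0+0+0+0+0+0+0+0+0+0 mod 2 = 0
  c[22] = d·G[:,22] = (01110111001100000001001111)·(00000000000000000100000000) mod 2 = 0+0+0+0+0+0+0+0+0+0+0+0+0+0+0+0+0+0+0+0+0+0+0+0+0+0 mod 2 = 0
  c[23] = d·G[:,23] = (01110111001100000001001111)·(00000000000000000010000000) mod 2 = 0+0+0+0+0+0+0+0+0+0+0+0+0+0+0+0+0+0+0+0+0+0+0+0+0+0 mod 2 = 0
  c[24] = d·G[:,24] = (01110111001100000001001111)·(00000000000000000001000000) mod 2 = 0+0+0+0+0+0+0+0+0+0+0+0+0+0+0+0+0+0+0+1+0+0+0+0+0+0 mod 2 = 1
  c[25] = d·G[:,25] = (01110111001100000001001111)·(00000000000000000000100000) mod 2 = 0+0+0+0+0+0+0+0+0+0+0+0+0+0+0+0+0+0+0+0+0+0+0+0+0+0 mod 2 = 0
  c[26] = d·G[:,26] = (01110111001100000001001111)·(00000000000000000000010000) mod 2 = 0+0+0+0+0+0+0+0+0+0+0+0+0+0+0+0+0+0+0+0+0+0+0+0+0+0 mod 2 = 0
  c[27] = d·G[:,27] = (01110111001100000001001111)·(00000000000000000000001000) mod 2 = 0+0+0+0+0+0+0+0+0+0+0+0+0+0+0+0+0+0+0+0+0+0+1+0+0+0 mod 2 = 1
  c[28] = d·G[:,28] = (01110111001100000001001111)·(00000000000000000000000100) mod 2 = 0+0+0+0+0+0+0+0+0+0+0+0+0+0+0+0+0+0+0+0+0+0+0+1+0+0 mod 2 = 1
  c[29] = d·G[:,29] = (01110111001100000001001111)·(00000000000000000000000010) mod 2 = 0+0+0+0+0+0+0+0+0+0+0+0+0+0+0+0+0+0+0+0+0+0+0+0+1+0 mod 2 = 1
  c[30] = d·G[:,30] = (01110111001100000001001111)·(00000000000000000000000001) mod 2 = 0+0+0+0+0+0+0+0+0+0+0+0+0+0+0+0+0+0+0+0+0+0+0+0+0+1 mod 2 = 1
Codeword = 0101111101110010100000001001111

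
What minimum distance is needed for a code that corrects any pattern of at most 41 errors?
Correcting t errors requires d_min ≥ 2t + 1 = 2·41 + 1 = 83.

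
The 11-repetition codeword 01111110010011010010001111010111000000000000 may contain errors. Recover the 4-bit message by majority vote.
Split into 11-bit blocks and majority-vote each:
  block 1 = 01111110010: 7 ones, 4 zeros → 1
  block 2 = 01101001000: 4 ones, 7 zeros → 0
  block 3 = 11110101110: 8 ones, 3 zeros → 1
  block 4 = 00000000000: 0 ones, 11 zeros → 0
Decoded = 1010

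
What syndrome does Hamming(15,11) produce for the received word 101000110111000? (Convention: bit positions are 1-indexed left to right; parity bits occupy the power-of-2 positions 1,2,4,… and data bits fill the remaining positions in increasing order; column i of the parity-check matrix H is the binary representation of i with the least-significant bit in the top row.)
Syndrome s = H · r^T (mod 2), r = 101000110111000:
  s[0] = (101010101010101)·(101000110111000) mod 2 = 1+0+1+0+0+0+1+0+0+0+1+0+0+0+0 mod 2 = 0
  s[1] = (011001100110011)·(101000110111000) mod 2 = 0+0+1+0+0+0+1+0+0+1+1+0+0+0+0 mod 2 = 0
  s[2] = (000111100001111)·(101000110111000) mod 2 = 0+0+0+0+0+0+1+0+0+0+0+1+0+0+0 mod 2 = 0
  s[3] = (000000011111111)·(101000110111000) mod 2 = 0+0+0+0+0+0+0+1+0+1+1+1+0+0+0 mod 2 = 0
Syndrome = 0000
s = 0: no error detected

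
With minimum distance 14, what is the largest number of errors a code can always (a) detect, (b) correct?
(a) Detection requires d_min ≥ e+1, so e ≤ d_min − 1 = 13.
(b) Correction requires d_min ≥ 2t+1, so t ≤ ⌊(d_min − 1)/2⌋ = ⌊13/2⌋ = 6.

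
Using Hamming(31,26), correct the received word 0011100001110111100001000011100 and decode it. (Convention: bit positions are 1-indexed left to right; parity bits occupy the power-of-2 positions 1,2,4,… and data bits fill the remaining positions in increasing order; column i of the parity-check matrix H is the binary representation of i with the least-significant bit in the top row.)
Syndrome s = H · r^T (mod 2), r = 0011100001110111100001000011100:
  s[0] = (1010101010101010101010101010101)·(0011100001110111100001000011100) mod 2 = 0+0+1+0+1+0+0+0+0+0+1+0+0+0+1+0+1+0+0+0+0+0+0+0+0+0+1+0+1+0+0 mod 2 = 1
  s[1] = (0110011001100110011001100110011)·(0011100001110111100001000011100) mod 2 = 0+0+1+0+0+0+0+0+0+1+1+0+0+1+1+0+0+0+0+0+0+1+0+0+0+0+1+0+0+0+0 mod 2 = 1
  s[2] = (0001111000011110000111100001111)·(0011100001110111100001000011100) mod 2 = 0+0+0+1+1+0+0+0+0+0+0+1+0+1+1+0+0+0+0+0+0+1+0+0+0+0+0+1+1+0+0 mod 2 = 0
  s[3] = (0000000111111110000000011111111)·(0011100001110111100001000011100) mod 2 = 0+0+0+0+0+0+0+0+0+1+1+1+0+1+1+0+0+0+0+0+0+0+0+0+0+0+1+1+1+0+0 mod 2 = 0
  s[4] = (0000000000000001111111111111111)·(0011100001110111100001000011100) mod 2 = 0+0+0+0+0+0+0+0+0+0+0+0+0+0+0+1+1+0+0+0+0+1+0+0+0+0+1+1+1+0+0 mod 2 = 0
Syndrome = 11000
Column 3 of H equals this syndrome → error at bit 3 (1-indexed).
Flip bit 3: 0011100001110111100001000011100 → 0001100001110111100001000011100
Extract data bits at positions {3,5,6,7,9,10,11,12,13,14,15,17,18,19,20,21,22,23,24,25,26,27,28,29,30,31}: 01000111011100001000011100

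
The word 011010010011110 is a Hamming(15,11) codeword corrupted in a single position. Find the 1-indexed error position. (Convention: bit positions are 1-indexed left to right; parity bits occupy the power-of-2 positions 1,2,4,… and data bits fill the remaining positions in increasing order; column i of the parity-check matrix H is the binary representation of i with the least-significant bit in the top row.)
Syndrome s = H · r^T (mod 2), r = 011010010011110:
  s[0] = (101010101010101)·(011010010011110) mod 2 = 0+0+1+0+1+0+0+0+0+0+1+0+1+0+0 mod 2 = 0
  s[1] = (011001100110011)·(011010010011110) mod 2 = 0+1+1+0+0+0+0+0+0+0+1+0+0+1+0 mod 2 = 0
  s[2] = (000111100001111)·(011010010011110) mod 2 = 0+0+0+0+1+0+0+0+0+0+0+1+1+1+0 mod 2 = 0
  s[3] = (000000011111111)·(011010010011110) mod 2 = 0+0+0+0+0+0+0+1+0+0+1+1+1+1+0 mod 2 = 1
Syndrome = 0001
Column i of H is the binary representation of i, so the syndrome is the binary index of the flipped bit.
Read s = 0001 with s[0] as LSB: 0·2^0 + 0·2^1 + 0·2^2 + 1·2^3 = 8.
Error is at bit position 8.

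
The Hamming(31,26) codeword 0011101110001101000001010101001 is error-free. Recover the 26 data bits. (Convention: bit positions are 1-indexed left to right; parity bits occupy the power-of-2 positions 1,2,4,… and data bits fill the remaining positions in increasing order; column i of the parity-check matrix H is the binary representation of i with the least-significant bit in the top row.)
Parity bits occupy power-of-2 positions; data bits are at positions {3,5,6,7,9,10,11,12,13,14,15,17,18,19,20,21,22,23,24,25,26,27,28,29,30,31} (1-indexed).
Extract: c[3]=1 c[5]=1 c[6]=0 c[7]=1 c[9]=1 c[10]=0 c[11]=0 c[12]=0 c[13]=1 c[14]=1 c[15]=0 c[17]=0 c[18]=0 c[19]=0 c[20]=0 c[21]=0 c[22]=1 c[23]=0 c[24]=1 c[25]=0 c[26]=1 c[27]=0 c[28]=1 c[29]=0 c[30]=0 c[31]=1
Data = 11011000110000001010101001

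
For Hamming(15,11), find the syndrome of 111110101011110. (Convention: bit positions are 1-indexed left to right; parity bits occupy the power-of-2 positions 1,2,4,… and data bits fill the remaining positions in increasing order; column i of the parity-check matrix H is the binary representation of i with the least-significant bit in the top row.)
Syndrome s = H · r^T (mod 2), r = 111110101011110:
  s[0] = (101010101010101)·(111110101011110) mod 2 = 1+0+1+0+1+0+1+0+1+0+1+0+1+0+0 mod 2 = 1
  s[1] = (011001100110011)·(111110101011110) mod 2 = 0+1+1+0+0+0+1+0+0+0+1+0+0+1+0 mod 2 = 1
  s[2] = (000111100001111)·(111110101011110) mod 2 = 0+0+0+1+1+0+1+0+0+0+0+1+1+1+0 mod 2 = 0
  s[3] = (000000011111111)·(111110101011110) mod 2 = 0+0+0+0+0+0+0+0+1+0+1+1+1+1+0 mod 2 = 1
Syndrome = 1101
Non-zero syndrome: error at position 11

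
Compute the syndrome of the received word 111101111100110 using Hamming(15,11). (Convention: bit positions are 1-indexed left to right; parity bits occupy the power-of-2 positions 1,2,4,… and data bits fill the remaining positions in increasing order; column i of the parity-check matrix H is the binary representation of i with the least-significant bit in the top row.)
Syndrome s = H · r^T (mod 2), r = 111101111100110:
  s[0] = (101010101010101)·(111101111100110) mod 2 = 1+0+1+0+0+0+1+0+1+0+0+0+1+0+0 mod 2 = 1
  s[1] = (011001100110011)·(111101111100110) mod 2 = 0+1+1+0+0+1+1+0+0+1+0+0+0+1+0 mod 2 = 0
  s[2] = (000111100001111)·(111101111100110) mod 2 = 0+0+0+1+0+1+1+0+0+0+0+0+1+1+0 mod 2 = 1
  s[3] = (000000011111111)·(111101111100110) mod 2 = 0+0+0+0+0+0+0+1+1+1+0+0+1+1+0 mod 2 = 1
Syndrome = 1011
Non-zero syndrome: error at position 13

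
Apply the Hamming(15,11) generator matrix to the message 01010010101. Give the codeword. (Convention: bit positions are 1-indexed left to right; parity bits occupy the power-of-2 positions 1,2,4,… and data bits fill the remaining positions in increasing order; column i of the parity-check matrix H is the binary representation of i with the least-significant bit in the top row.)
Codeword c = d · G (mod 2), d = 01010010101:
  c[0] = d·G[:,0] = (01010010101)·(11011010101) mod 2 = 0+1+0+1+0+0+1+0+1+0+1 mod 2 = 1
  c[1] = d·G[:,1] = (01010010101)·(10110110011) mod 2 = 0+0+0+1+0+0+1+0+0+0+1 mod 2 = 1
  c[2] = d·G[:,2] = (01010010101)·(10000000000) mod 2 = 0+0+0+0+0+0+0+0+0+0+0 mod 2 = 0
  c[3] = d·G[:,3] = (01010010101)·(01110001111) mod 2 = 0+1+0+1+0+0+0+0+1+0+1 mod 2 = 0
  c[4] = d·G[:,4] = (01010010101)·(01000000000) mod 2 = 0+1+0+0+0+0+0+0+0+0+0 mod 2 = 1
  c[5] = d·G[:,5] = (01010010101)·(00100000000) mod 2 = 0+0+0+0+0+0+0+0+0+0+0 mod 2 = 0
  c[6] = d·G[:,6] = (01010010101)·(00010000000) mod 2 = 0+0+0+1+0+0+0+0+0+0+0 mod 2 = 1
  c[7] = d·G[:,7] = (01010010101)·(00001111111) mod 2 = 0+0+0+0+0+0+1+0+1+0+1 mod 2 = 1
  c[8] = d·G[:,8] = (01010010101)·(00001000000) mod 2 = 0+0+0+0+0+0+0+0+0+0+0 mod 2 = 0
  c[9] = d·G[:,9] = (01010010101)·(00000100000) mod 2 = 0+0+0+0+0+0+0+0+0+0+0 mod 2 = 0
  c[10] = d·G[:,10] = (01010010101)·(00000010000) mod 2 = 0+0+0+0+0+0+1+0+0+0+0 mod 2 = 1
  c[11] = d·G[:,11] = (01010010101)·(00000001000) mod 2 = 0+0+0+0+0+0+0+0+0+0+0 mod 2 = 0
  c[12] = d·G[:,12] = (01010010101)·(00000000100) mod 2 = 0+0+0+0+0+0+0+0+1+0+0 mod 2 = 1
  c[13] = d·G[:,13] = (01010010101)·(00000000010) mod 2 = 0+0+0+0+0+0+0+0+0+0+0 mod 2 = 0
  c[14] = d·G[:,14] = (01010010101)·(00000000001) mod 2 = 0+0+0+0+0+0+0+0+0+0+1 mod 2 = 1
Codeword = 110010110010101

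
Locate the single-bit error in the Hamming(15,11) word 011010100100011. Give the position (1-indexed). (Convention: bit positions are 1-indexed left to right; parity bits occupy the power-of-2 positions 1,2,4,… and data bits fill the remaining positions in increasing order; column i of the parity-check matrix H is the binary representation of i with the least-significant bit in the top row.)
Syndrome s = H · r^T (mod 2), r = 011010100100011:
  s[0] = (101010101010101)·(011010100100011) mod 2 = 0+0+1+0+1+0+1+0+0+0+0+0+0+0+1 mod 2 = 0
  s[1] = (011001100110011)·(011010100100011) mod 2 = 0+1+1+0+0+0+1+0+0+1+0+0+0+1+1 mod 2 = 0
  s[2] = (000111100001111)·(011010100100011) mod 2 = 0+0+0+0+1+0+1+0+0+0+0+0+0+1+1 mod 2 = 0
  s[3] = (000000011111111)·(011010100100011) mod 2 = 0+0+0+0+0+0+0+0+0+1+0+0+0+1+1 mod 2 = 1
Syndrome = 0001
Column i of H is the binary representation of i, so the syndrome is the binary index of the flipped bit.
Read s = 0001 with s[0] as LSB: 0·2^0 + 0·2^1 + 0·2^2 + 1·2^3 = 8.
Error is at bit position 8.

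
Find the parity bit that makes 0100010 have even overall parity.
Sum of data bits: 0+1+0+0+0+1+0 = 2.
2 mod 2 = 0, so parity bit = 0.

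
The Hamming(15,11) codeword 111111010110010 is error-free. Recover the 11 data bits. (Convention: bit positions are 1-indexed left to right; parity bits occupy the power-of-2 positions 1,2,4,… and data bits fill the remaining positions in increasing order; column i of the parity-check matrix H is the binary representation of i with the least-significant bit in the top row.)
Parity bits occupy power-of-2 positions; data bits are at positions {3,5,6,7,9,10,11,12,13,14,15} (1-indexed).
Extract: c[3]=1 c[5]=1 c[6]=1 c[7]=0 c[9]=0 c[10]=1 c[11]=1 c[12]=0 c[13]=0 c[14]=1 c[15]=0
Data = 11100110010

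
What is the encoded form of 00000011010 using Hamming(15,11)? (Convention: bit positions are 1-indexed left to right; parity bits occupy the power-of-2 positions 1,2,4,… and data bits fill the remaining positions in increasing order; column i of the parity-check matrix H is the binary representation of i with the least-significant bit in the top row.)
Codeword c = d · G (mod 2), d = 00000011010:
  c[0] = d·G[:,0] = (00000011010)·(11011010101) mod 2 = 0+0+0+0+0+0+1+0+0+0+0 mod 2 = 1
  c[1] = d·G[:,1] = (00000011010)·(10110110011) mod 2 = 0+0+0+0+0+0+1+0+0+1+0 mod 2 = 0
  c[2] = d·G[:,2] = (00000011010)·(10000000000) mod 2 = 0+0+0+0+0+0+0+0+0+0+0 mod 2 = 0
  c[3] = d·G[:,3] = (00000011010)·(01110001111) mod 2 = 0+0+0+0+0+0+0+1+0+1+0 mod 2 = 0
  c[4] = d·G[:,4] = (00000011010)·(01000000000) mod 2 = 0+0+0+0+0+0+0+0+0+0+0 mod 2 = 0
  c[5] = d·G[:,5] = (00000011010)·(00100000000) mod 2 = 0+0+0+0+0+0+0+0+0+0+0 mod 2 = 0
  c[6] = d·G[:,6] = (00000011010)·(00010000000) mod 2 = 0+0+0+0+0+0+0+0+0+0+0 mod 2 = 0
  c[7] = d·G[:,7] = (00000011010)·(00001111111) mod 2 = 0+0+0+0+0+0+1+1+0+1+0 mod 2 = 1
  c[8] = d·G[:,8] = (00000011010)·(00001000000) mod 2 = 0+0+0+0+0+0+0+0+0+0+0 mod 2 = 0
  c[9] = d·G[:,9] = (00000011010)·(00000100000) mod 2 = 0+0+0+0+0+0+0+0+0+0+0 mod 2 = 0
  c[10] = d·G[:,10] = (00000011010)·(00000010000) mod 2 = 0+0+0+0+0+0+1+0+0+0+0 mod 2 = 1
  c[11] = d·G[:,11] = (00000011010)·(00000001000) mod 2 = 0+0+0+0+0+0+0+1+0+0+0 mod 2 = 1
  c[12] = d·G[:,12] = (00000011010)·(00000000100) mod 2 = 0+0+0+0+0+0+0+0+0+0+0 mod 2 = 0
  c[13] = d·G[:,13] = (00000011010)·(00000000010) mod 2 = 0+0+0+0+0+0+0+0+0+1+0 mod 2 = 1
  c[14] = d·G[:,14] = (00000011010)·(00000000001) mod 2 = 0+0+0+0+0+0+0+0+0+0+0 mod 2 = 0
Codeword = 100000010011010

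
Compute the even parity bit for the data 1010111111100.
Sum of data bits: 1+0+1+0+1+1+1+1+1+1+1+0+0 = 9.
9 mod 2 = 1, so parity bit = 1.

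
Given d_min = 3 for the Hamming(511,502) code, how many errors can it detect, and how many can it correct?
Detection only: up to d_min − 1 = 2 errors.
Correction: up to ⌊(d_min − 1)/2⌋ = ⌊2/2⌋ = 1 errors.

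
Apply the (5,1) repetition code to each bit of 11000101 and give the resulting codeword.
Repeat each bit 5× and concatenate:
1→11111  1→11111  0→00000  0→00000  0→00000  1→11111  0→00000  1→11111
Codeword = 1111111111000000000000000111110000011111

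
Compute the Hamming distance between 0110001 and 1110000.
XOR = 1000001, count of 1s = 2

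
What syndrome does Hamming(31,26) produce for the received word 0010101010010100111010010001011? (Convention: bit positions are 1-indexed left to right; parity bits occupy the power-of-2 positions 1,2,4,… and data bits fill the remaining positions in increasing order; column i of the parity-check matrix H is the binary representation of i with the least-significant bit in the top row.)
Syndrome s = H · r^T (mod 2), r = 0010101010010100111010010001011:
  s[0] = (1010101010101010101010101010101)·(0010101010010100111010010001011) mod 2 = 0+0+1+0+1+0+1+0+1+0+0+0+0+0+0+0+1+0+1+0+1+0+0+0+0+0+0+0+0+0+1 mod 2 = 0
  s[1] = (0110011001100110011001100110011)·(0010101010010100111010010001011) mod 2 = 0+0+1+0+0+0+1+0+0+0+0+0+0+1+0+0+0+1+1+0+0+0+0+0+0+0+0+0+0+1+1 mod 2 = 1
  s[2] = (0001111000011110000111100001111)·(0010101010010100111010010001011) mod 2 = 0+0+0+0+1+0+1+0+0+0+0+1+0+1+0+0+0+0+0+0+1+0+0+0+0+0+0+1+0+1+1 mod 2 = 0
  s[3] = (0000000111111110000000011111111)·(0010101010010100111010010001011) mod 2 = 0+0+0+0+0+0+0+0+1+0+0+1+0+1+0+0+0+0+0+0+0+0+0+1+0+0+0+1+0+1+1 mod 2 = 1
  s[4] = (0000000000000001111111111111111)·(0010101010010100111010010001011) mod 2 = 0+0+0+0+0+0+0+0+0+0+0+0+0+0+0+0+1+1+1+0+1+0+0+1+0+0+0+1+0+1+1 mod 2 = 0
Syndrome = 01010
Non-zero syndrome: error at position 10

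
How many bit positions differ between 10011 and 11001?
XOR = 01010, count of 1s = 2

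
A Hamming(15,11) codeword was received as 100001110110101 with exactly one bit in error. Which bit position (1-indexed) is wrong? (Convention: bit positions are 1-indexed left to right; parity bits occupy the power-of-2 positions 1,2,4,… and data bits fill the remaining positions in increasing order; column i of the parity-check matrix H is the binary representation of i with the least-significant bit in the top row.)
Syndrome s = H · r^T (mod 2), r = 100001110110101:
  s[0] = (101010101010101)·(100001110110101) mod 2 = 1+0+0+0+0+0+1+0+0+0+1+0+1+0+1 mod 2 = 1
  s[1] = (011001100110011)·(100001110110101) mod 2 = 0+0+0+0+0+1+1+0+0+1+1+0+0+0+1 mod 2 = 1
  s[2] = (000111100001111)·(100001110110101) mod 2 = 0+0+0+0+0+1+1+0+0+0+0+0+1+0+1 mod 2 = 0
  s[3] = (000000011111111)·(100001110110101) mod 2 = 0+0+0+0+0+0+0+1+0+1+1+0+1+0+1 mod 2 = 1
Syndrome = 1101
Column i of H is the binary representation of i, so the syndrome is the binary index of the flipped bit.
Read s = 1101 with s[0] as LSB: 1·2^0 + 1·2^1 + 0·2^2 + 1·2^3 = 11.
Error is at bit position 11.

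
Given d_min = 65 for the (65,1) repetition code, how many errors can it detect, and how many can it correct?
Detection only: up to d_min − 1 = 64 errors.
Correction: up to ⌊(d_min − 1)/2⌋ = ⌊64/2⌋ = 32 errors.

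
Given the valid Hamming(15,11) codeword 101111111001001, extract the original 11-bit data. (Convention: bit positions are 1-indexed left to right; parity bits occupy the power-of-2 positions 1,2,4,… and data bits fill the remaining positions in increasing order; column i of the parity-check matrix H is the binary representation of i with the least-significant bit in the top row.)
Parity bits occupy power-of-2 positions; data bits are at positions {3,5,6,7,9,10,11,12,13,14,15} (1-indexed).
Extract: c[3]=1 c[5]=1 c[6]=1 c[7]=1 c[9]=1 c[10]=0 c[11]=0 c[12]=1 c[13]=0 c[14]=0 c[15]=1
Data = 11111001001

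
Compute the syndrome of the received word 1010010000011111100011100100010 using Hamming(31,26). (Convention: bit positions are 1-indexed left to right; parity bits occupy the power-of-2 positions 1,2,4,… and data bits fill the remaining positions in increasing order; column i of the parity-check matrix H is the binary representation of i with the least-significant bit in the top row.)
Syndrome s = H · r^T (mod 2), r = 1010010000011111100011100100010:
  s[0] = (1010101010101010101010101010101)·(1010010000011111100011100100010) mod 2 = 1+0+1+0+0+0+0+0+0+0+0+0+1+0+1+0+1+0+0+0+1+0+1+0+0+0+0+0+0+0+0 mod 2 = 1
  s[1] = (0110011001100110011001100110011)·(1010010000011111100011100100010) mod 2 = 0+0+1+0+0+1+0+0+0+0+0+0+0+1+1+0+0+0+0+0+0+1+1+0+0+1+0+0+0+1+0 mod 2 = 0
  s[2] = (0001111000011110000111100001111)·(1010010000011111100011100100010) mod 2 = 0+0+0+0+0+1+0+0+0+0+0+1+1+1+1+0+0+0+0+0+1+1+1+0+0+0+0+0+0+1+0 mod 2 = 1
  s[3] = (0000000111111110000000011111111)·(1010010000011111100011100100010) mod 2 = 0+0+0+0+0+0+0+0+0+0+0+1+1+1+1+0+0+0+0+0+0+0+0+0+0+1+0+0+0+1+0 mod 2 = 0
  s[4] = (0000000000000001111111111111111)·(1010010000011111100011100100010) mod 2 = 0+0+0+0+0+0+0+0+0+0+0+0+0+0+0+1+1+0+0+0+1+1+1+0+0+1+0+0+0+1+0 mod 2 = 1
Syndrome = 10101
Non-zero syndrome: error at position 21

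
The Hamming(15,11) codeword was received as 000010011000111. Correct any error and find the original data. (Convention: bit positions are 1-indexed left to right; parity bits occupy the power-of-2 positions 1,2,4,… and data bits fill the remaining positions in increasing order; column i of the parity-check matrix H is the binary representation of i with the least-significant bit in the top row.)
Syndrome s = H · r^T (mod 2), r = 000010011000111:
  s[0] = (101010101010101)·(000010011000111) mod 2 = 0+0+0+0+1+0+0+0+1+0+0+0+1+0+1 mod 2 = 0
  s[1] = (011001100110011)·(000010011000111) mod 2 = 0+0+0+0+0+0+0+0+0+0+0+0+0+1+1 mod 2 = 0
  s[2] = (000111100001111)·(000010011000111) mod 2 = 0+0+0+0+1+0+0+0+0+0+0+0+1+1+1 mod 2 = 0
  s[3] = (000000011111111)·(000010011000111) mod 2 = 0+0+0+0+0+0+0+1+1+0+0+0+1+1+1 mod 2 = 1
Syndrome = 0001
Column 8 of H equals this syndrome → error at bit 8 (1-indexed).
Flip bit 8: 000010011000111 → 000010001000111
Extract data bits at positions {3,5,6,7,9,10,11,12,13,14,15}: 01001000111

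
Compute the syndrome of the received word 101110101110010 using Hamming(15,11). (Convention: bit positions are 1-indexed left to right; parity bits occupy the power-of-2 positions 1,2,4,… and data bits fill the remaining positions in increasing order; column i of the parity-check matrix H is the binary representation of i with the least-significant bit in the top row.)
Syndrome s = H · r^T (mod 2), r = 101110101110010:
  s[0] = (101010101010101)·(101110101110010) mod 2 = 1+0+1+0+1+0+1+0+1+0+1+0+0+0+0 mod 2 = 0
  s[1] = (011001100110011)·(101110101110010) mod 2 = 0+0+1+0+0+0+1+0+0+1+1+0+0+1+0 mod 2 = 1
  s[2] = (000111100001111)·(101110101110010) mod 2 = 0+0+0+1+1+0+1+0+0+0+0+0+0+1+0 mod 2 = 0
  s[3] = (000000011111111)·(101110101110010) mod 2 = 0+0+0+0+0+0+0+0+1+1+1+0+0+1+0 mod 2 = 0
Syndrome = 0100
Non-zero syndrome: error at position 2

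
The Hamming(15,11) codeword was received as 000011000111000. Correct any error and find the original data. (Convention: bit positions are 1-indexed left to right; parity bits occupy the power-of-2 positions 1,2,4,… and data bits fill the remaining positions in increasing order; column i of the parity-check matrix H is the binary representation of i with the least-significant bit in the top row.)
Syndrome s = H · r^T (mod 2), r = 000011000111000:
  s[0] = (101010101010101)·(000011000111000) mod 2 = 0+0+0+0+1+0+0+0+0+0+1+0+0+0+0 mod 2 = 0
  s[1] = (011001100110011)·(000011000111000) mod 2 = 0+0+0+0+0+1+0+0+0+1+1+0+0+0+0 mod 2 = 1
  s[2] = (000111100001111)·(000011000111000) mod 2 = 0+0+0+0+1+1+0+0+0+0+0+1+0+0+0 mod 2 = 1
  s[3] = (000000011111111)·(000011000111000) mod 2 = 0+0+0+0+0+0+0+0+0+1+1+1+0+0+0 mod 2 = 1
Syndrome = 0111
Column 14 of H equals this syndrome → error at bit 14 (1-indexed).
Flip bit 14: 000011000111000 → 000011000111010
Extract data bits at positions {3,5,6,7,9,10,11,12,13,14,15}: 01100111010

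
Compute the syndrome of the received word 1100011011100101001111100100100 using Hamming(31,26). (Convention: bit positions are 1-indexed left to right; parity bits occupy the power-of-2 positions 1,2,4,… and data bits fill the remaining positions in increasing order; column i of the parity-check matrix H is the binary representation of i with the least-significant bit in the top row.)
Syndrome s = H · r^T (mod 2), r = 1100011011100101001111100100100:
  s[0] = (1010101010101010101010101010101)·(1100011011100101001111100100100) mod 2 = 1+0+0+0+0+0+1+0+1+0+1+0+0+0+0+0+0+0+1+0+1+0+1+0+0+0+0+0+1+0+0 mod 2 = 0
  s[1] = (0110011001100110011001100110011)·(1100011011100101001111100100100) mod 2 = 0+1+0+0+0+1+1+0+0+1+1+0+0+1+0+0+0+0+1+0+0+1+1+0+0+1+0+0+0+0+0 mod 2 = 0
  s[2] = (0001111000011110000111100001111)·(1100011011100101001111100100100) mod 2 = 0+0+0+0+0+1+1+0+0+0+0+0+0+1+0+0+0+0+0+1+1+1+1+0+0+0+0+0+1+0+0 mod 2 = 0
  s[3] = (0000000111111110000000011111111)·(1100011011100101001111100100100) mod 2 = 0+0+0+0+0+0+0+0+1+1+1+0+0+1+0+0+0+0+0+0+0+0+0+0+0+1+0+0+1+0+0 mod 2 = 0
  s[4] = (0000000000000001111111111111111)·(1100011011100101001111100100100) mod 2 = 0+0+0+0+0+0+0+0+0+0+0+0+0+0+0+1+0+0+1+1+1+1+1+0+0+1+0+0+1+0+0 mod 2 = 0
Syndrome = 00000
s = 0: no error detected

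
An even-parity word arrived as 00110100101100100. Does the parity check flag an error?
Sum of received bits: 0+0+1+1+0+1+0+0+1+0+1+1+0+0+1+0+0 = 7; 7 mod 2 = 1. Result is 1 ≠ 0 → error detected.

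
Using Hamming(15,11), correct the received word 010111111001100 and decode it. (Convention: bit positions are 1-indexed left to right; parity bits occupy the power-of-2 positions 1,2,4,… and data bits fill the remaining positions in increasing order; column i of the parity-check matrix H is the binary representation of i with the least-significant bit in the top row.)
Syndrome s = H · r^T (mod 2), r = 010111111001100:
  s[0] = (101010101010101)·(010111111001100) mod 2 = 0+0+0+0+1+0+1+0+1+0+0+0+1+0+0 mod 2 = 0
  s[1] = (011001100110011)·(010111111001100) mod 2 = 0+1+0+0+0+1+1+0+0+0+0+0+0+0+0 mod 2 = 1
  s[2] = (000111100001111)·(010111111001100) mod 2 = 0+0+0+1+1+1+1+0+0+0+0+1+1+0+0 mod 2 = 0
  s[3] = (000000011111111)·(010111111001100) mod 2 = 0+0+0+0+0+0+0+1+1+0+0+1+1+0+0 mod 2 = 0
Syndrome = 0100
Column 2 of H equals this syndrome → error at bit 2 (1-indexed).
Flip bit 2: 010111111001100 → 000111111001100
Extract data bits at positions {3,5,6,7,9,10,11,12,13,14,15}: 01111001100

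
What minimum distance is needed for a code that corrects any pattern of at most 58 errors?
Correcting t errors requires d_min ≥ 2t + 1 = 2·58 + 1 = 117.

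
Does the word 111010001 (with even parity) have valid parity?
Sum of all bits: 1+1+1+0+1+0+0+0+1 = 5; 5 mod 2 = 1. Result is 1 → parity error detected.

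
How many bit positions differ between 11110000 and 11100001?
XOR = 00010001, count of 1s = 2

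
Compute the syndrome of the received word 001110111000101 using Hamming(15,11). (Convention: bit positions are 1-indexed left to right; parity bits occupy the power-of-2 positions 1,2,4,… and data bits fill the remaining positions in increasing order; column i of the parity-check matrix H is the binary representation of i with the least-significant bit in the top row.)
Syndrome s = H · r^T (mod 2), r = 001110111000101:
  s[0] = (101010101010101)·(001110111000101) mod 2 = 0+0+1+0+1+0+1+0+1+0+0+0+1+0+1 mod 2 = 0
  s[1] = (011001100110011)·(001110111000101) mod 2 = 0+0+1+0+0+0+1+0+0+0+0+0+0+0+1 mod 2 = 1
  s[2] = (000111100001111)·(001110111000101) mod 2 = 0+0+0+1+1+0+1+0+0+0+0+0+1+0+1 mod 2 = 1
  s[3] = (000000011111111)·(001110111000101) mod 2 = 0+0+0+0+0+0+0+1+1+0+0+0+1+0+1 mod 2 = 0
Syndrome = 0110
Non-zero syndrome: error at position 6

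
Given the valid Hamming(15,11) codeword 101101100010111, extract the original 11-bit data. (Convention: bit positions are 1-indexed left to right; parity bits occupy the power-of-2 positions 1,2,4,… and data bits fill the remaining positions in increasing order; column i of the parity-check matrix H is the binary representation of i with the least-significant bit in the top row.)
Parity bits occupy power-of-2 positions; data bits are at positions {3,5,6,7,9,10,11,12,13,14,15} (1-indexed).
Extract: c[3]=1 c[5]=0 c[6]=1 c[7]=1 c[9]=0 c[10]=0 c[11]=1 c[12]=0 c[13]=1 c[14]=1 c[15]=1
Data = 10110010111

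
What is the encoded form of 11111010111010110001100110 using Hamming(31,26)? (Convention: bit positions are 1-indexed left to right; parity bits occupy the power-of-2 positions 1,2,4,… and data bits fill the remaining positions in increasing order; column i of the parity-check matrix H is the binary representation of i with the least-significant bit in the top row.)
Codeword c = d · G (mod 2), d = 11111010111010110001100110:
  c[0] = d·G[:,0] = (11111010111010110001100110)·(11011010101101010101010101) mod 2 = 1+1+0+1+1+0+1+0+1+0+1+0+0+0+0+1+0+0+0+1+0+0+0+1+0+0 mod 2 = 0
  c[1] = d·G[:,1] = (11111010111010110001100110)·(10110110011011001100110011) mod 2 = 1+0+1+1+0+0+1+0+0+1+1+0+1+0+0+0+0+0+0+0+1+0+0+0+1+0 mod 2 = 1
  c[2] = d·G[:,2] = (11111010111010110001100110)·(10000000000000000000000000) mod 2 = 1+0+0+0+0+0+0+0+0+0+0+0+0+0+0+0+0+0+0+0+0+0+0+0+0+0 mod 2 = 1
  c[3] = d·G[:,3] = (11111010111010110001100110)·(01110001111000111100001111) mod 2 = 0+1+1+1+0+0+0+0+1+1+1+0+0+0+1+1+0+0+0+0+0+0+0+1+1+0 mod 2 = 0
  c[4] = d·G[:,4] = (11111010111010110001100110)·(01000000000000000000000000) mod 2 = 0+1+0+0+0+0+0+0+0+0+0+0+0+0+0+0+0+0+0+0+0+0+0+0+0+0 mod 2 = 1
  c[5] = d·G[:,5] = (11111010111010110001100110)·(00100000000000000000000000) mod 2 = 0+0+1+0+0+0+0+0+0+0+0+0+0+0+0+0+0+0+0+0+0+0+0+0+0+0 mod 2 = 1
  c[6] = d·G[:,6] = (11111010111010110001100110)·(00010000000000000000000000) mod 2 = 0+0+0+1+0+0+0+0+0+0+0+0+0+0+0+0+0+0+0+0+0+0+0+0+0+0 mod 2 = 1
  c[7] = d·G[:,7] = (11111010111010110001100110)·(00001111111000000011111111) mod 2 = 0+0+0+0+1+0+1+0+1+1+1+0+0+0+0+0+0+0+0+1+1+0+0+1+1+0 mod 2 = 1
  c[8] = d·G[:,8] = (11111010111010110001100110)·(00001000000000000000000000) mod 2 = 0+0+0+0+1+0+0+0+0+0+0+0+0+0+0+0+0+0+0+0+0+0+0+0+0+0 mod 2 = 1
  c[9] = d·G[:,9] = (11111010111010110001100110)·(00000100000000000000000000) mod 2 = 0+0+0+0+0+0+0+0+0+0+0+0+0+0+0+0+0+0+0+0+0+0+0+0+0+0 mod 2 = 0
  c[10] = d·G[:,10] = (11111010111010110001100110)·(00000010000000000000000000) mod 2 = 0+0+0+0+0+0+1+0+0+0+0+0+0+0+0+0+0+0+0+0+0+0+0+0+0+0 mod 2 = 1
  c[11] = d·G[:,11] = (11111010111010110001100110)·(00000001000000000000000000) mod 2 = 0+0+0+0+0+0+0+0+0+0+0+0+0+0+0+0+0+0+0+0+0+0+0+0+0+0 mod 2 = 0
  c[12] = d·G[:,12] = (11111010111010110001100110)·(00000000100000000000000000) mod 2 = 0+0+0+0+0+0+0+0+1+0+0+0+0+0+0+0+0+0+0+0+0+0+0+0+0+0 mod 2 = 1
  c[13] = d·G[:,13] = (11111010111010110001100110)·(00000000010000000000000000) mod 2 = 0+0+0+0+0+0+0+0+0+1+0+0+0+0+0+0+0+0+0+0+0+0+0+0+0+0 mod 2 = 1
  c[14] = d·G[:,14] = (11111010111010110001100110)·(00000000001000000000000000) mod 2 = 0+0+0+0+0+0+0+0+0+0+1+0+0+0+0+0+0+0+0+0+0+0+0+0+0+0 mod 2 = 1
  c[15] = d·G[:,15] = (11111010111010110001100110)·(00000000000111111111111111) mod 2 = 0+0+0+0+0+0+0+0+0+0+0+0+1+0+1+1+0+0+0+1+1+0+0+1+1+0 mod 2 = 1
  c[16] = d·G[:,16] = (11111010111010110001100110)·(00000000000100000000000000) mod 2 = 0+0+0+0+0+0+0+0+0+0+0+0+0+0+0+0+0+0+0+0+0+0+0+0+0+0 mod 2 = 0
  c[17] = d·G[:,17] = (11111010111010110001100110)·(00000000000010000000000000) mod 2 = 0+0+0+0+0+0+0+0+0+0+0+0+1+0+0+0+0+0+0+0+0+0+0+0+0+0 mod 2 = 1
  c[18] = d·G[:,18] = (11111010111010110001100110)·(00000000000001000000000000) mod 2 = 0+0+0+0+0+0+0+0+0+0+0+0+0+0+0+0+0+0+0+0+0+0+0+0+0+0 mod 2 = 0
  c[19] = d·G[:,19] = (11111010111010110001100110)·(00000000000000100000000000) mod 2 = 0+0+0+0+0+0+0+0+0+0+0+0+0+0+1+0+0+0+0+0+0+0+0+0+0+0 mod 2 = 1
  c[20] = d·G[:,20] = (11111010111010110001100110)·(00000000000000010000000000) mod 2 = 0+0+0+0+0+0+0+0+0+0+0+0+0+0+0+1+0+0+0+0+0+0+0+0+0+0 mod 2 = 1
  c[21] = d·G[:,21] = (11111010111010110001100110)·(00000000000000001000000000) mod 2 = 0+0+0+0+0+0+0+0+0+0+0+0+0+0+0+0+0+0+0+0+0+0+0+0+0+0 mod 2 = 0
  c[22] = d·G[:,22] = (11111010111010110001100110)·(00000000000000000100000000) mod 2 = 0+0+0+0+0+0+0+0+0+0+0+0+0+0+0+0+0+0+0+0+0+0+0+0+0+0 mod 2 = 0
  c[23] = d·G[:,23] = (11111010111010110001100110)·(00000000000000000010000000) mod 2 = 0+0+0+0+0+0+0+0+0+0+0+0+0+0+0+0+0+0+0+0+0+0+0+0+0+0 mod 2 = 0
  c[24] = d·G[:,24] = (11111010111010110001100110)·(00000000000000000001000000) mod 2 = 0+0+0+0+0+0+0+0+0+0+0+0+0+0+0+0+0+0+0+1+0+0+0+0+0+0 mod 2 = 1
  c[25] = d·G[:,25] = (11111010111010110001100110)·(00000000000000000000100000) mod 2 = 0+0+0+0+0+0+0+0+0+0+0+0+0+0+0+0+0+0+0+0+1+0+0+0+0+0 mod 2 = 1
  c[26] = d·G[:,26] = (11111010111010110001100110)·(00000000000000000000010000) mod 2 = 0+0+0+0+0+0+0+0+0+0+0+0+0+0+0+0+0+0+0+0+0+0+0+0+0+0 mod 2 = 0
  c[27] = d·G[:,27] = (11111010111010110001100110)·(00000000000000000000001000) mod 2 = 0+0+0+0+0+0+0+0+0+0+0+0+0+0+0+0+0+0+0+0+0+0+0+0+0+0 mod 2 = 0
  c[28] = d·G[:,28] = (11111010111010110001100110)·(00000000000000000000000100) mod 2 = 0+0+0+0+0+0+0+0+0+0+0+0+0+0+0+0+0+0+0+0+0+0+0+1+0+0 mod 2 = 1
  c[29] = d·G[:,29] = (11111010111010110001100110)·(00000000000000000000000010) mod 2 = 0+0+0+0+0+0+0+0+0+0+0+0+0+0+0+0+0+0+0+0+0+0+0+0+1+0 mod 2 = 1
  c[30] = d·G[:,30] = (11111010111010110001100110)·(00000000000000000000000001) mod 2 = 0+0+0+0+0+0+0+0+0+0+0+0+0+0+0+0+0+0+0+0+0+0+0+0+0+0 mod 2 = 0
Codeword = 0110111110101111010110001100110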